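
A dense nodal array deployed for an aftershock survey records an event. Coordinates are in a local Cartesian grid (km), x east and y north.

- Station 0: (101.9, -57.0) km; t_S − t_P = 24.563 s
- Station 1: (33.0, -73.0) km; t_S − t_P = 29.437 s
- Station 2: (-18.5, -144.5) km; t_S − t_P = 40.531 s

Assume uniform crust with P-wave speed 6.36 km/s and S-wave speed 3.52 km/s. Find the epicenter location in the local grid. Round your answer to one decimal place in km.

140.2 km east, 132.8 km north

Distance from S−P lag: d = Δt · v_P v_S / (v_P − v_S) = Δt · (6.36·3.52)/(6.36−3.52) ≈ 7.8828·Δt.
So d_Station 0 = 193.63, d_Station 1 = 232.05, d_Station 2 = 319.50 km.
Circle about each station: (x − 101.9)² + (y + 57.0)² = 193.63²; (x − 33.0)² + (y + 73.0)² = 232.05²; (x + 18.5)² + (y + 144.5)² = 319.50².
Subtracting pairs of circle equations eliminates x²+y² and gives linear equations (the radical axes):
-137.8 x − 32.0 y = -23569.24
-240.8 x − 175.0 y = -56997.78
Solving the 2×2 system: x ≈ 140.2, y ≈ 132.8 km.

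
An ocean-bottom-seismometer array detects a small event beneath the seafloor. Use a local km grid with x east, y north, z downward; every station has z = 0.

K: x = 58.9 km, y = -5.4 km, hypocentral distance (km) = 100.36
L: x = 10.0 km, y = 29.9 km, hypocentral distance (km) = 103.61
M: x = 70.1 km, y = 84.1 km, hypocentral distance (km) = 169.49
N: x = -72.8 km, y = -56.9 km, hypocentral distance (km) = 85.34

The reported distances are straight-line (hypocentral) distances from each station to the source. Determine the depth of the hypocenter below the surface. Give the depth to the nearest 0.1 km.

55.4 km

Each station gives a sphere (x−x_i)² + (y−y_i)² + z² = d_i² (stations at z=0).
Subtracting the K sphere from L and M: z² cancels, leaving linear equations in x and y:
-97.8 x + 70.6 y = -3167.26
22.4 x + 179.0 y = -10166.28
Solving: x ≈ -7.900, y ≈ -55.806 km (keep extra digits for the depth step; rounded: -7.9, -55.8).
Then from the K sphere: z² = 100.36² − (x − 58.9)² − (y + 5.4)² with x = -7.900, y = -55.806, so z ≈ 55.400 ≈ 55.4 km.
Check against N (with the unrounded solution): distance 85.34 ≈ 85.34 km. ✓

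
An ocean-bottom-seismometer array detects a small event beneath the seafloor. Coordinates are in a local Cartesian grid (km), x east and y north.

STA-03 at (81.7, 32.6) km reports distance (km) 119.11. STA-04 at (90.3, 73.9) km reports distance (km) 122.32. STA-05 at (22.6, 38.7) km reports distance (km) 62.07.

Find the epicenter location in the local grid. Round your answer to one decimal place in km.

Circle about each station: (x − 81.7)² + (y − 32.6)² = 119.11²; (x − 90.3)² + (y − 73.9)² = 122.32²; (x − 22.6)² + (y − 38.7)² = 62.07².
Subtracting the STA-03 equation from the STA-04 and STA-05 equations removes the quadratic terms:
17.2 x + 82.6 y = 5102.66
-118.2 x + 12.2 y = 4605.31
Solving the 2×2 system: x ≈ -31.9, y ≈ 68.4 km.

x ≈ -31.9 km, y ≈ 68.4 km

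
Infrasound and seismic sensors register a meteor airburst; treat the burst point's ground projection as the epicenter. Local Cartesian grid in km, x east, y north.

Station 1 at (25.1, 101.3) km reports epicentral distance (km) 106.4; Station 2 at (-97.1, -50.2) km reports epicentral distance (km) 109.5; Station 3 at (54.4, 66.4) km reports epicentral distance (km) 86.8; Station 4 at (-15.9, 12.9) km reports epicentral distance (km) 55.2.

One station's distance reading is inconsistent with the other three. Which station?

Station 4

Solve using three stations at a time. Using Station 1, Station 2, Station 3 (subtract circle equations pairwise → linear system) gives (x, y) ≈ (1.5, -2.5).
Distances from that point to each station vs reported:
  Station 1: calculated 106.4 vs reported 106.4 → residual 0.0 km
  Station 2: calculated 109.5 vs reported 109.5 → residual 0.0 km
  Station 3: calculated 86.9 vs reported 86.8 → residual 0.1 km
  Station 4: calculated 23.2 vs reported 55.2 → residual 32.0 km
Station 1, Station 2, Station 3 are mutually consistent (residuals ≈ 0); Station 4 is off by 32.0 km.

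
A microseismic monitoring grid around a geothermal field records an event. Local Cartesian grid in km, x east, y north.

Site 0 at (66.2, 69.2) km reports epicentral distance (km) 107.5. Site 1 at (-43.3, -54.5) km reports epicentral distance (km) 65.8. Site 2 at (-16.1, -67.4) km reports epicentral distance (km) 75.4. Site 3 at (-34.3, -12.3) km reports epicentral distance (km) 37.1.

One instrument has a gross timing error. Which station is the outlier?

Solve using three stations at a time. Using Site 0, Site 1, Site 2 (subtract circle equations pairwise → linear system) gives (x, y) ≈ (-22.0, 7.8).
Distances from that point to each station vs reported:
  Site 0: calculated 107.5 vs reported 107.5 → residual 0.0 km
  Site 1: calculated 65.8 vs reported 65.8 → residual 0.0 km
  Site 2: calculated 75.4 vs reported 75.4 → residual 0.0 km
  Site 3: calculated 23.5 vs reported 37.1 → residual 13.6 km
Site 0, Site 1, Site 2 are mutually consistent (residuals ≈ 0); Site 3 is off by 13.6 km.

Site 3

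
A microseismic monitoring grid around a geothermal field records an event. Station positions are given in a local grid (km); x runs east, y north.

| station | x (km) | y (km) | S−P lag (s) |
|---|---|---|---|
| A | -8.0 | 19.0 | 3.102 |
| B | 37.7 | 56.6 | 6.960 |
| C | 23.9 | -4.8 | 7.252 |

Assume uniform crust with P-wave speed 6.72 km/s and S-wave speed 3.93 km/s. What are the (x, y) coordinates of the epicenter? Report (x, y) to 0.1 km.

(-26.5, 41.8)

Distance from S−P lag: d = Δt · v_P v_S / (v_P − v_S) = Δt · (6.72·3.93)/(6.72−3.93) ≈ 9.4658·Δt.
So d_A = 29.36, d_B = 65.88, d_C = 68.65 km.
Circle about each station: (x + 8.0)² + (y − 19.0)² = 29.36²; (x − 37.7)² + (y − 56.6)² = 65.88²; (x − 23.9)² + (y + 4.8)² = 68.65².
Subtracting the A equation from the B and C equations removes the quadratic terms:
91.4 x + 75.2 y = 721.69
63.8 x − 47.6 y = -3681.56
Solving the 2×2 system: x ≈ -26.5, y ≈ 41.8 km.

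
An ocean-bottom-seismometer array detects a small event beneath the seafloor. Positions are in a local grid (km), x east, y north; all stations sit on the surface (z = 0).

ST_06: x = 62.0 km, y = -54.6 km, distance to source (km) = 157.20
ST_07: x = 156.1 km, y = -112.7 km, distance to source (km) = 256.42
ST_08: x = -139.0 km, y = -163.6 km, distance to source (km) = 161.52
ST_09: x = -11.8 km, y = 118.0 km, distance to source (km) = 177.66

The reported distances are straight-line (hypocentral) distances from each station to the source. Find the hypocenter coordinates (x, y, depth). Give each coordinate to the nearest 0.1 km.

Each station gives a sphere (x−x_i)² + (y−y_i)² + z² = d_i² (stations at z=0).
Subtracting the ST_06 sphere from ST_07 and ST_08: z² cancels, leaving linear equations in x and y:
188.2 x − 116.2 y = -10796.04
-402.0 x − 218.0 y = 37883.93
Solving: x ≈ -76.996, y ≈ -31.796 km (keep extra digits for the depth step; rounded: -77.0, -31.8).
Then from the ST_06 sphere: z² = 157.20² − (x − 62.0)² − (y + 54.6)² with x = -76.996, y = -31.796, so z ≈ 69.799 ≈ 69.8 km.

x ≈ -77.0 km, y ≈ -31.8 km, depth ≈ 69.8 km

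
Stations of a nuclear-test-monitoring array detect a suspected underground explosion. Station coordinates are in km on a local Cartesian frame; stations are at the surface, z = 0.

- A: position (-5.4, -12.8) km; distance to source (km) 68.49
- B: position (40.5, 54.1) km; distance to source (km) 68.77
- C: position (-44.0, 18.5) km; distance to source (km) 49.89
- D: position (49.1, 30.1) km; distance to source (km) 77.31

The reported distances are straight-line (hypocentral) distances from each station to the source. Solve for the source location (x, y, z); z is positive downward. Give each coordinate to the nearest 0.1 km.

(-18.8, 45.3, 33.7)

Each station gives a sphere (x−x_i)² + (y−y_i)² + z² = d_i² (stations at z=0).
Subtracting the A sphere from B and C: z² cancels, leaving linear equations in x and y:
91.8 x + 133.8 y = 4335.63
-77.2 x + 62.6 y = 4287.12
Solving: x ≈ -18.799, y ≈ 45.301 km (keep extra digits for the depth step; rounded: -18.8, 45.3).
Then from the A sphere: z² = 68.49² − (x + 5.4)² − (y + 12.8)² with x = -18.799, y = 45.301, so z ≈ 33.699 ≈ 33.7 km.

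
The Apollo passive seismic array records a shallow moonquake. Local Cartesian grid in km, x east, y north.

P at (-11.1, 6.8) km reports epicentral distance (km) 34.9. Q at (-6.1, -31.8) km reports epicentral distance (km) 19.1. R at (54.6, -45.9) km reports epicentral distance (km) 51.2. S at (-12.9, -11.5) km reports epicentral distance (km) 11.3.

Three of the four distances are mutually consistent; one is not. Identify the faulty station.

S

Solve using three stations at a time. Using P, Q, R (subtract circle equations pairwise → linear system) gives (x, y) ≈ (9.8, -21.2).
Distances from that point to each station vs reported:
  P: calculated 34.9 vs reported 34.9 → residual 0.0 km
  Q: calculated 19.1 vs reported 19.1 → residual 0.0 km
  R: calculated 51.2 vs reported 51.2 → residual 0.0 km
  S: calculated 24.6 vs reported 11.3 → residual 13.3 km
P, Q, R are mutually consistent (residuals ≈ 0); S is off by 13.3 km.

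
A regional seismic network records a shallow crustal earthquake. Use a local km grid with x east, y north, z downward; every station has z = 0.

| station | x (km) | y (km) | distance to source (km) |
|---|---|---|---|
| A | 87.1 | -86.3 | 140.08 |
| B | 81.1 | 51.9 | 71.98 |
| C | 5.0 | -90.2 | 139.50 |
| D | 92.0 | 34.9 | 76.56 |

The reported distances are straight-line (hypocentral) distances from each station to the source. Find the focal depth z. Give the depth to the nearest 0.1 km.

depth ≈ 55.5 km

Each station gives a sphere (x−x_i)² + (y−y_i)² + z² = d_i² (stations at z=0).
Subtracting the A sphere from B and C: z² cancels, leaving linear equations in x and y:
-12.0 x + 276.4 y = 8678.01
-164.2 x − 7.8 y = -6710.90
Solving: x ≈ 39.298, y ≈ 33.103 km (keep extra digits for the depth step; rounded: 39.3, 33.1).
Then from the A sphere: z² = 140.08² − (x − 87.1)² − (y + 86.3)² with x = 39.298, y = 33.103, so z ≈ 55.500 ≈ 55.5 km.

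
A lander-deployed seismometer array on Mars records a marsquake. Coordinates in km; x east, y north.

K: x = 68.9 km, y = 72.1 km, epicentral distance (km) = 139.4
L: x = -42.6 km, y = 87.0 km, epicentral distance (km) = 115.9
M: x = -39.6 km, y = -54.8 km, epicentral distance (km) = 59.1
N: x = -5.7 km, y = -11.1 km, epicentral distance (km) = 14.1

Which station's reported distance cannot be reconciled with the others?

K

Solve using three stations at a time. Using L, M, N (subtract circle equations pairwise → linear system) gives (x, y) ≈ (6.6, -17.9).
Distances from that point to each station vs reported:
  K: calculated 109.5 vs reported 139.4 → residual 29.9 km
  L: calculated 115.9 vs reported 115.9 → residual 0.0 km
  M: calculated 59.1 vs reported 59.1 → residual 0.0 km
  N: calculated 14.1 vs reported 14.1 → residual 0.0 km
L, M, N are mutually consistent (residuals ≈ 0); K is off by 29.9 km.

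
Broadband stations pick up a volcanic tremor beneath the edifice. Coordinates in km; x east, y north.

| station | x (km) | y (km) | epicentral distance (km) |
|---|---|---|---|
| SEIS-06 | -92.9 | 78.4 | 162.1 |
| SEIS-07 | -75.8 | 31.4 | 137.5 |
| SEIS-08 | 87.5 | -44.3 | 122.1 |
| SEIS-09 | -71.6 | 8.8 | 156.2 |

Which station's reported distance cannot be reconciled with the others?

SEIS-07

Solve using three stations at a time. Using SEIS-06, SEIS-08, SEIS-09 (subtract circle equations pairwise → linear system) gives (x, y) ≈ (69.2, 76.5).
Distances from that point to each station vs reported:
  SEIS-06: calculated 162.1 vs reported 162.1 → residual 0.0 km
  SEIS-07: calculated 151.9 vs reported 137.5 → residual 14.4 km
  SEIS-08: calculated 122.1 vs reported 122.1 → residual 0.0 km
  SEIS-09: calculated 156.2 vs reported 156.2 → residual 0.0 km
SEIS-06, SEIS-08, SEIS-09 are mutually consistent (residuals ≈ 0); SEIS-07 is off by 14.4 km.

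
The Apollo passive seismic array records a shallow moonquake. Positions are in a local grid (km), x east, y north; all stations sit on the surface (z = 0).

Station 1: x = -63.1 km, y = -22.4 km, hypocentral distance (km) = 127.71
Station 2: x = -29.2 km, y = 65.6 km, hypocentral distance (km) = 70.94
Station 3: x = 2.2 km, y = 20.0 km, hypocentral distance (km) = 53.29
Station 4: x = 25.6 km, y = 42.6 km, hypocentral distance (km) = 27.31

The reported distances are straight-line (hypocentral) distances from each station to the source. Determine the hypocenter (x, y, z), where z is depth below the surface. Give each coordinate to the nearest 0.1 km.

(37.1, 53.6, 22.2)

Each station gives a sphere (x−x_i)² + (y−y_i)² + z² = d_i² (stations at z=0).
Subtracting the Station 1 sphere from Station 2 and Station 3: z² cancels, leaving linear equations in x and y:
67.8 x + 176.0 y = 11949.99
130.6 x + 84.8 y = 9391.49
Solving: x ≈ 37.105, y ≈ 53.604 km (keep extra digits for the depth step; rounded: 37.1, 53.6).
Then from the Station 1 sphere: z² = 127.71² − (x + 63.1)² − (y + 22.4)² with x = 37.105, y = 53.604, so z ≈ 22.185 ≈ 22.2 km.
Check against Station 4 (with the unrounded solution): distance 27.31 ≈ 27.31 km. ✓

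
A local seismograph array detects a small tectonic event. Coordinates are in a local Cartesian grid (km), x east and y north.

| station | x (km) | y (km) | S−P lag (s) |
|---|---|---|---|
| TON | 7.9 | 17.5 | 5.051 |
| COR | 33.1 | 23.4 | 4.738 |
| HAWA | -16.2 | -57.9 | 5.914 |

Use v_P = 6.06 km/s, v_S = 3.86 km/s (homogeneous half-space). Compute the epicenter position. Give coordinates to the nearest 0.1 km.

38.4 km east, -26.7 km north

Distance from S−P lag: d = Δt · v_P v_S / (v_P − v_S) = Δt · (6.06·3.86)/(6.06−3.86) ≈ 10.6325·Δt.
So d_TON = 53.70, d_COR = 50.38, d_HAWA = 62.88 km.
Circle about each station: (x − 7.9)² + (y − 17.5)² = 53.70²; (x − 33.1)² + (y − 23.4)² = 50.38²; (x + 16.2)² + (y + 57.9)² = 62.88².
Subtracting the TON equation from the COR and HAWA equations removes the quadratic terms:
50.4 x + 11.8 y = 1620.06
-48.2 x − 150.8 y = 2175.99
Solving the 2×2 system: x ≈ 38.4, y ≈ -26.7 km.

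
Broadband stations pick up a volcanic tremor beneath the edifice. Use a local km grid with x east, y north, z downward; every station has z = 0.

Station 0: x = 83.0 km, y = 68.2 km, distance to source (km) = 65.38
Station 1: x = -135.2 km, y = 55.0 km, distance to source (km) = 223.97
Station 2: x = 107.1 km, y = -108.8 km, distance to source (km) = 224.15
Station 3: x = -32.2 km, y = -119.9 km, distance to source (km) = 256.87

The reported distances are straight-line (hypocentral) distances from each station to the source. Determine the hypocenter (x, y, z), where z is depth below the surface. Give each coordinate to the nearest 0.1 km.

(76.3, 107.0, 52.2)

Each station gives a sphere (x−x_i)² + (y−y_i)² + z² = d_i² (stations at z=0).
Subtracting the Station 0 sphere from Station 1 and Station 2: z² cancels, leaving linear equations in x and y:
-436.4 x − 26.4 y = -36124.22
48.2 x − 354.0 y = -34201.07
Solving: x ≈ 76.305, y ≈ 107.003 km (keep extra digits for the depth step; rounded: 76.3, 107.0).
Then from the Station 0 sphere: z² = 65.38² − (x − 83.0)² − (y − 68.2)² with x = 76.305, y = 107.003, so z ≈ 52.192 ≈ 52.2 km.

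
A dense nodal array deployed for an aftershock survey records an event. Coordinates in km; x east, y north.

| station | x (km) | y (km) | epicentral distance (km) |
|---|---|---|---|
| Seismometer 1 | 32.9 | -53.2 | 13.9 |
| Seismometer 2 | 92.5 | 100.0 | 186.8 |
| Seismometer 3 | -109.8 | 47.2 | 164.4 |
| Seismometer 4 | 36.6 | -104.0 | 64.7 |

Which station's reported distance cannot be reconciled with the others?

Solve using three stations at a time. Using Seismometer 1, Seismometer 3, Seismometer 4 (subtract circle equations pairwise → linear system) gives (x, y) ≈ (29.8, -39.7).
Distances from that point to each station vs reported:
  Seismometer 1: calculated 13.9 vs reported 13.9 → residual 0.0 km
  Seismometer 2: calculated 153.1 vs reported 186.8 → residual 33.7 km
  Seismometer 3: calculated 164.4 vs reported 164.4 → residual 0.0 km
  Seismometer 4: calculated 64.7 vs reported 64.7 → residual 0.0 km
Seismometer 1, Seismometer 3, Seismometer 4 are mutually consistent (residuals ≈ 0); Seismometer 2 is off by 33.7 km.

Seismometer 2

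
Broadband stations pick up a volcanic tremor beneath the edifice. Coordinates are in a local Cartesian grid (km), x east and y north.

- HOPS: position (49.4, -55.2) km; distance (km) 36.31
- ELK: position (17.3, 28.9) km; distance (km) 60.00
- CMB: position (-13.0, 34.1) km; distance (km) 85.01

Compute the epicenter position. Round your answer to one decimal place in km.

x ≈ 53.3 km, y ≈ -19.1 km

Circle about each station: (x − 49.4)² + (y + 55.2)² = 36.31²; (x − 17.3)² + (y − 28.9)² = 60.00²; (x + 13.0)² + (y − 34.1)² = 85.01².
Subtracting pairs of circle equations eliminates x²+y² and gives linear equations (the radical axes):
-64.2 x + 168.2 y = -6634.48
-124.8 x + 178.6 y = -10063.87
Solving the 2×2 system: x ≈ 53.3, y ≈ -19.1 km.
Check against HOPS (with the unrounded x, y): √((x − 49.4)²+(y + 55.2)²) = 36.32 ≈ 36.31 km. ✓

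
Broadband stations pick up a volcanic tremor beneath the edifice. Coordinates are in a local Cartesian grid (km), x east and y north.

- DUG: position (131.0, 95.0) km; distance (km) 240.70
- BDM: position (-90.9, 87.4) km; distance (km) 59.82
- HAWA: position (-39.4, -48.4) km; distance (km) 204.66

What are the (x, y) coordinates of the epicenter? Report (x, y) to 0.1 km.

Circle about each station: (x − 131.0)² + (y − 95.0)² = 240.70²; (x + 90.9)² + (y − 87.4)² = 59.82²; (x + 39.4)² + (y + 48.4)² = 204.66².
Subtracting the DUG equation from the BDM and HAWA equations removes the quadratic terms:
-443.8 x − 15.2 y = 44073.63
-340.8 x − 286.8 y = -6240.31
Solving the 2×2 system: x ≈ -104.3, y ≈ 145.7 km.

x ≈ -104.3 km, y ≈ 145.7 km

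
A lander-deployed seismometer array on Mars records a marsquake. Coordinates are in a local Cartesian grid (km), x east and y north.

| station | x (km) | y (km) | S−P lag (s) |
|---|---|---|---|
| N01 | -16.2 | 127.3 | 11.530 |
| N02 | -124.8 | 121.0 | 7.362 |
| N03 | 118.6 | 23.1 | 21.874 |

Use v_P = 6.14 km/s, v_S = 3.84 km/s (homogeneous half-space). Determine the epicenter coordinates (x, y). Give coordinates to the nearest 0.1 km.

Distance from S−P lag: d = Δt · v_P v_S / (v_P − v_S) = Δt · (6.14·3.84)/(6.14−3.84) ≈ 10.2511·Δt.
So d_N01 = 118.20, d_N02 = 75.47, d_N03 = 224.23 km.
Circle about each station: (x + 16.2)² + (y − 127.3)² = 118.20²; (x + 124.8)² + (y − 121.0)² = 75.47²; (x − 118.6)² + (y − 23.1)² = 224.23².
Subtracting pairs of circle equations eliminates x²+y² and gives linear equations (the radical axes):
-217.2 x − 12.6 y = 22023.83
269.6 x − 208.4 y = -38176.01
Solving the 2×2 system: x ≈ -104.2, y ≈ 48.4 km.

x ≈ -104.2 km, y ≈ 48.4 km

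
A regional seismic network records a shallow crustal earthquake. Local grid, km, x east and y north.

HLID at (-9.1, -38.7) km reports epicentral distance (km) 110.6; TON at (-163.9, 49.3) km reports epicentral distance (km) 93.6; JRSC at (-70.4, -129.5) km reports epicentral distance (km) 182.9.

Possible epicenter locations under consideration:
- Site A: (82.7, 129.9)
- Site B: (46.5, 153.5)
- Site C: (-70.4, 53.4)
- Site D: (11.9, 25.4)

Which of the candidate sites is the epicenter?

For each candidate, compare |candidate − station| to the reported distance:
Site A: residuals HLID 81.4, TON 165.8, JRSC 118.3 → max 165.8 km
Site B: residuals HLID 89.5, TON 141.2, JRSC 123.3 → max 141.2 km
Site C: residuals HLID 0.0, TON 0.0, JRSC 0.0 → max 0.0 km
Site D: residuals HLID 43.1, TON 83.8, JRSC 7.5 → max 83.8 km
Only Site C has all residuals ≈ 0.

Site C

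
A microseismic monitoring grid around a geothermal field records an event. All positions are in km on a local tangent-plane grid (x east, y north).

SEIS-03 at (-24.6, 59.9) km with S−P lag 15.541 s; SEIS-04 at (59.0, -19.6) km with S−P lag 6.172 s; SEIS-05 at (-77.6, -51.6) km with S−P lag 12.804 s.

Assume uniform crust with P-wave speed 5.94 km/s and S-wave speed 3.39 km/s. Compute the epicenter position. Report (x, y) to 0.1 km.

23.5 km east, -53.0 km north

Distance from S−P lag: d = Δt · v_P v_S / (v_P − v_S) = Δt · (5.94·3.39)/(5.94−3.39) ≈ 7.8967·Δt.
So d_SEIS-03 = 122.72, d_SEIS-04 = 48.74, d_SEIS-05 = 101.11 km.
Circle about each station: (x + 24.6)² + (y − 59.9)² = 122.72²; (x − 59.0)² + (y + 19.6)² = 48.74²; (x + 77.6)² + (y + 51.6)² = 101.11².
Subtracting pairs of circle equations eliminates x²+y² and gives linear equations (the radical axes):
167.2 x − 159.0 y = 12356.60
-106.0 x − 223.0 y = 9328.12
Solving the 2×2 system: x ≈ 23.5, y ≈ -53.0 km.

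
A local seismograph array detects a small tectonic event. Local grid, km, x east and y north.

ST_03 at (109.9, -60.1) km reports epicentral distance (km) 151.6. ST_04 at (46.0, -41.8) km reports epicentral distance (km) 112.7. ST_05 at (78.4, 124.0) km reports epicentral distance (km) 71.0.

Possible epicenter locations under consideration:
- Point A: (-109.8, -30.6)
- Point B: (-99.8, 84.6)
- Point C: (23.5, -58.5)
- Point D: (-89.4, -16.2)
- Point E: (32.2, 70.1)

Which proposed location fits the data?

For each candidate, compare |candidate − station| to the reported distance:
Point A: residuals ST_03 70.1, ST_04 43.5, ST_05 172.6 → max 172.6 km
Point B: residuals ST_03 103.2, ST_04 80.3, ST_05 111.5 → max 111.5 km
Point C: residuals ST_03 65.2, ST_04 84.7, ST_05 119.6 → max 119.6 km
Point D: residuals ST_03 52.5, ST_04 25.1, ST_05 147.7 → max 147.7 km
Point E: residuals ST_03 0.0, ST_04 0.0, ST_05 0.0 → max 0.0 km
Only Point E has all residuals ≈ 0.

Point E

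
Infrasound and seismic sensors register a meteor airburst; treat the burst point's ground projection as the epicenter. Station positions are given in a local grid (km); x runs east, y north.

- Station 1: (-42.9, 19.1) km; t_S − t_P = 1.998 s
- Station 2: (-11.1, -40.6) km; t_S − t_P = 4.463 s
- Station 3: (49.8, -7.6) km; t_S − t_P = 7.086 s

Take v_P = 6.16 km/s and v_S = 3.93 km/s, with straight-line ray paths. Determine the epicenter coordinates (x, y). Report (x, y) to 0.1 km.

x ≈ -26.0 km, y ≈ 5.5 km

Distance from S−P lag: d = Δt · v_P v_S / (v_P − v_S) = Δt · (6.16·3.93)/(6.16−3.93) ≈ 10.8560·Δt.
So d_Station 1 = 21.69, d_Station 2 = 48.45, d_Station 3 = 76.93 km.
Circle about each station: (x + 42.9)² + (y − 19.1)² = 21.69²; (x + 11.1)² + (y + 40.6)² = 48.45²; (x − 49.8)² + (y + 7.6)² = 76.93².
Subtracting the Station 1 equation from the Station 2 and Station 3 equations removes the quadratic terms:
63.6 x − 119.4 y = -2310.60
185.4 x − 53.4 y = -5115.19
Solving the 2×2 system: x ≈ -26.0, y ≈ 5.5 km.
Check against Station 1 (with the unrounded x, y): √((x + 42.9)²+(y − 19.1)²) = 21.69 ≈ 21.69 km. ✓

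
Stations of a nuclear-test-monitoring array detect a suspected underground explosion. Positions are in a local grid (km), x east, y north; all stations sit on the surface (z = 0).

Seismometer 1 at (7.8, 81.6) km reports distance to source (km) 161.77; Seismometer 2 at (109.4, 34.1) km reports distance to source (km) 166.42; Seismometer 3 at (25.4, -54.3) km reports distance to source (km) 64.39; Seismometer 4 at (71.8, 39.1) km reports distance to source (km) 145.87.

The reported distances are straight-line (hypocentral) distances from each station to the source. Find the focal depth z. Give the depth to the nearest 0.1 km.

Each station gives a sphere (x−x_i)² + (y−y_i)² + z² = d_i² (stations at z=0).
Subtracting the Seismometer 1 sphere from Seismometer 2 and Seismometer 3: z² cancels, leaving linear equations in x and y:
203.2 x − 95.0 y = 4885.69
35.2 x − 271.8 y = 18897.71
Solving: x ≈ -9.007, y ≈ -70.695 km (keep extra digits for the depth step; rounded: -9.0, -70.7).
Then from the Seismometer 1 sphere: z² = 161.77² − (x − 7.8)² − (y − 81.6)² with x = -9.007, y = -70.695, so z ≈ 51.897 ≈ 51.9 km.

51.9 km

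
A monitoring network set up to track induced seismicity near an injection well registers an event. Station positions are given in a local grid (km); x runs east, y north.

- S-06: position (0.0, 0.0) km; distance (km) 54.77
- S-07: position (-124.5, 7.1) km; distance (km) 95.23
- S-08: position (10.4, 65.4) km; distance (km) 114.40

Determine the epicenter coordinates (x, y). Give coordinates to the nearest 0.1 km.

-40.2 km east, -37.2 km north

Circle about each station: x² + y² = 54.77²; (x + 124.5)² + (y − 7.1)² = 95.23²; (x − 10.4)² + (y − 65.4)² = 114.40².
Subtracting pairs of circle equations eliminates x²+y² and gives linear equations (the radical axes):
-249.0 x + 14.2 y = 9481.66
20.8 x + 130.8 y = -5702.29
Solving the 2×2 system: x ≈ -40.2, y ≈ -37.2 km.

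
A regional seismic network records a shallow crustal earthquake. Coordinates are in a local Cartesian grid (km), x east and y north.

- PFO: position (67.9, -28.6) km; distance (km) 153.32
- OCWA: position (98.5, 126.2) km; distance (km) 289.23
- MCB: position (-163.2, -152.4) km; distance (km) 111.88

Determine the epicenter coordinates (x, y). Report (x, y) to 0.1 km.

x ≈ -56.8 km, y ≈ -117.8 km

Circle about each station: (x − 67.9)² + (y + 28.6)² = 153.32²; (x − 98.5)² + (y − 126.2)² = 289.23²; (x + 163.2)² + (y + 152.4)² = 111.88².
Subtracting the PFO equation from the OCWA and MCB equations removes the quadratic terms:
61.2 x + 309.6 y = -39946.65
-462.2 x − 247.6 y = 55421.52
Solving the 2×2 system: x ≈ -56.8, y ≈ -117.8 km.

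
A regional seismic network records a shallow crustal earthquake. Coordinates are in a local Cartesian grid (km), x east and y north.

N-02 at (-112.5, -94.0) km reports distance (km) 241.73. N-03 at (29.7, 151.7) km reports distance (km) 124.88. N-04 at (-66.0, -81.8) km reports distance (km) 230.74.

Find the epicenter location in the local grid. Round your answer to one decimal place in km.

-95.1 km east, 147.1 km north

Circle about each station: (x + 112.5)² + (y + 94.0)² = 241.73²; (x − 29.7)² + (y − 151.7)² = 124.88²; (x + 66.0)² + (y + 81.8)² = 230.74².
Subtracting the N-02 equation from the N-03 and N-04 equations removes the quadratic terms:
284.4 x + 491.4 y = 45241.11
93.0 x + 24.4 y = -5252.56
Solving the 2×2 system: x ≈ -95.1, y ≈ 147.1 km.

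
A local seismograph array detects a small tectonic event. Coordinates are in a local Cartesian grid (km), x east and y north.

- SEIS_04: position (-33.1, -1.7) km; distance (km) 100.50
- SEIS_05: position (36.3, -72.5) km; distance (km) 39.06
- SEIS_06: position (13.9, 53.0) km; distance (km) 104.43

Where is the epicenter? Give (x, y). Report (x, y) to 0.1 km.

Circle about each station: (x + 33.1)² + (y + 1.7)² = 100.50²; (x − 36.3)² + (y + 72.5)² = 39.06²; (x − 13.9)² + (y − 53.0)² = 104.43².
Subtracting the SEIS_04 equation from the SEIS_05 and SEIS_06 equations removes the quadratic terms:
138.8 x − 141.6 y = 14050.01
94.0 x + 109.4 y = 1098.34
Solving the 2×2 system: x ≈ 59.4, y ≈ -41.0 km.

(59.4, -41.0)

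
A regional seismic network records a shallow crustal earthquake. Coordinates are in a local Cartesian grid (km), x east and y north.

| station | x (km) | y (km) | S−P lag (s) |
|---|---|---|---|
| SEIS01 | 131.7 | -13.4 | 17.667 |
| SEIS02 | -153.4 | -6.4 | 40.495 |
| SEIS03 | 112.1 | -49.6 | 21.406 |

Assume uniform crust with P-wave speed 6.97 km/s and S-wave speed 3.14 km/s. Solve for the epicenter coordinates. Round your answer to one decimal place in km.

Distance from S−P lag: d = Δt · v_P v_S / (v_P − v_S) = Δt · (6.97·3.14)/(6.97−3.14) ≈ 5.7143·Δt.
So d_SEIS01 = 100.95, d_SEIS02 = 231.40, d_SEIS03 = 122.32 km.
Circle about each station: (x − 131.7)² + (y + 13.4)² = 100.95²; (x + 153.4)² + (y + 6.4)² = 231.40²; (x − 112.1)² + (y + 49.6)² = 122.32².
Subtracting the SEIS01 equation from the SEIS02 and SEIS03 equations removes the quadratic terms:
-570.2 x + 14.0 y = -37306.99
-39.2 x − 72.4 y = -7269.16
Solving the 2×2 system: x ≈ 67.0, y ≈ 64.1 km.

(67.0, 64.1)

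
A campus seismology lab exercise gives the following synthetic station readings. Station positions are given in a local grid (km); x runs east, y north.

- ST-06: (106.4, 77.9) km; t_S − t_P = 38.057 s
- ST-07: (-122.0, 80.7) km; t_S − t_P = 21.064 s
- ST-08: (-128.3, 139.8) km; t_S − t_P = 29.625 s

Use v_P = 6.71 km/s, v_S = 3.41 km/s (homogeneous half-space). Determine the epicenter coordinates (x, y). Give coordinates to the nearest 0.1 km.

Distance from S−P lag: d = Δt · v_P v_S / (v_P − v_S) = Δt · (6.71·3.41)/(6.71−3.41) ≈ 6.9337·Δt.
So d_ST-06 = 263.87, d_ST-07 = 146.05, d_ST-08 = 205.41 km.
Circle about each station: (x − 106.4)² + (y − 77.9)² = 263.87²; (x + 122.0)² + (y − 80.7)² = 146.05²; (x + 128.3)² + (y − 139.8)² = 205.41².
Subtracting the ST-06 equation from the ST-07 and ST-08 equations removes the quadratic terms:
-456.8 x + 5.6 y = 52303.89
-469.4 x + 123.8 y = 46049.67
Solving the 2×2 system: x ≈ -115.3, y ≈ -65.2 km.

x ≈ -115.3 km, y ≈ -65.2 km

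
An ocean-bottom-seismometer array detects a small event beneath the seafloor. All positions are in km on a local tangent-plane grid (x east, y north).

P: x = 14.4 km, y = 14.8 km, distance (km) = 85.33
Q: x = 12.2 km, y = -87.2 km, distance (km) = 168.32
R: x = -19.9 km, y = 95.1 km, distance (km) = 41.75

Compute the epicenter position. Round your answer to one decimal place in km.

Circle about each station: (x − 14.4)² + (y − 14.8)² = 85.33²; (x − 12.2)² + (y + 87.2)² = 168.32²; (x + 19.9)² + (y − 95.1)² = 41.75².
Subtracting the P equation from the Q and R equations removes the quadratic terms:
-4.4 x − 204.0 y = -13724.13
-68.6 x + 160.6 y = 14551.77
Solving the 2×2 system: x ≈ -52.0, y ≈ 68.4 km.

-52.0 km east, 68.4 km north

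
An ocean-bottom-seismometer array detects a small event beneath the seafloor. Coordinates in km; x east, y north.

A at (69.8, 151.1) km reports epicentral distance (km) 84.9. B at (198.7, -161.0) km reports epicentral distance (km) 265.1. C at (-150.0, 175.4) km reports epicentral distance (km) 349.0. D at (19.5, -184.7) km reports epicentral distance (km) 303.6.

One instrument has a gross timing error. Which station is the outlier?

C

Solve using three stations at a time. Using A, B, D (subtract circle equations pairwise → linear system) gives (x, y) ≈ (134.6, 96.2).
Distances from that point to each station vs reported:
  A: calculated 84.9 vs reported 84.9 → residual 0.0 km
  B: calculated 265.1 vs reported 265.1 → residual 0.0 km
  C: calculated 295.4 vs reported 349.0 → residual 53.6 km
  D: calculated 303.6 vs reported 303.6 → residual 0.0 km
A, B, D are mutually consistent (residuals ≈ 0); C is off by 53.6 km.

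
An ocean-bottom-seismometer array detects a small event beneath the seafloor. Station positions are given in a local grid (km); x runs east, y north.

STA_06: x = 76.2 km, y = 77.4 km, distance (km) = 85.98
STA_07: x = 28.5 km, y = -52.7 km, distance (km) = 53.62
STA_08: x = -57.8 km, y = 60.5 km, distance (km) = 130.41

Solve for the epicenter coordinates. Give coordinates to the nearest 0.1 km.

Circle about each station: (x − 76.2)² + (y − 77.4)² = 85.98²; (x − 28.5)² + (y + 52.7)² = 53.62²; (x + 57.8)² + (y − 60.5)² = 130.41².
Subtracting the STA_06 equation from the STA_07 and STA_08 equations removes the quadratic terms:
-95.4 x − 260.2 y = -3690.20
-268.0 x − 33.8 y = -14410.32
Solving the 2×2 system: x ≈ 54.5, y ≈ -5.8 km.

54.5 km east, -5.8 km north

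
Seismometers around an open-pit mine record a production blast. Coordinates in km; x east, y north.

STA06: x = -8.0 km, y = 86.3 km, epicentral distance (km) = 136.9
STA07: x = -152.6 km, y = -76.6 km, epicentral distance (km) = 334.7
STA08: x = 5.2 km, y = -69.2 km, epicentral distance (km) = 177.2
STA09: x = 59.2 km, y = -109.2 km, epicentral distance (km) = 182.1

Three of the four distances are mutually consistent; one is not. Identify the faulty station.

STA07

Solve using three stations at a time. Using STA06, STA08, STA09 (subtract circle equations pairwise → linear system) gives (x, y) ≈ (126.5, 60.1).
Distances from that point to each station vs reported:
  STA06: calculated 137.0 vs reported 136.9 → residual 0.1 km
  STA07: calculated 310.8 vs reported 334.7 → residual 23.9 km
  STA08: calculated 177.3 vs reported 177.2 → residual 0.1 km
  STA09: calculated 182.2 vs reported 182.1 → residual 0.1 km
STA06, STA08, STA09 are mutually consistent (residuals ≈ 0); STA07 is off by 23.9 km.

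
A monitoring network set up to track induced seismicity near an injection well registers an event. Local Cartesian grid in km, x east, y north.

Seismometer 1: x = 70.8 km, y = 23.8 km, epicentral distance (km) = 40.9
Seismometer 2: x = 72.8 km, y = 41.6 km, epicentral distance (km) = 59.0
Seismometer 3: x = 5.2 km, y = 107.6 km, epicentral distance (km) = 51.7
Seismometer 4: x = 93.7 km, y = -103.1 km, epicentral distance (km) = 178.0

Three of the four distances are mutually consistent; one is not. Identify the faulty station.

Seismometer 1

Solve using three stations at a time. Using Seismometer 2, Seismometer 3, Seismometer 4 (subtract circle equations pairwise → linear system) gives (x, y) ≈ (15.8, 57.0).
Distances from that point to each station vs reported:
  Seismometer 1: calculated 64.2 vs reported 40.9 → residual 23.3 km
  Seismometer 2: calculated 59.0 vs reported 59.0 → residual 0.0 km
  Seismometer 3: calculated 51.7 vs reported 51.7 → residual 0.0 km
  Seismometer 4: calculated 178.0 vs reported 178.0 → residual 0.0 km
Seismometer 2, Seismometer 3, Seismometer 4 are mutually consistent (residuals ≈ 0); Seismometer 1 is off by 23.3 km.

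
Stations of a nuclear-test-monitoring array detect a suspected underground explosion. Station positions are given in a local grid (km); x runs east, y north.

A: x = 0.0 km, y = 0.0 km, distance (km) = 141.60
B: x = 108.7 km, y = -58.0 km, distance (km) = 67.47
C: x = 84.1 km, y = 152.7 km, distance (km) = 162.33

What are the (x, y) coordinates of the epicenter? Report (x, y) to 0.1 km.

(141.6, 0.9)

Circle about each station: x² + y² = 141.60²; (x − 108.7)² + (y + 58.0)² = 67.47²; (x − 84.1)² + (y − 152.7)² = 162.33².
Subtracting pairs of circle equations eliminates x²+y² and gives linear equations (the radical axes):
217.4 x − 116.0 y = 30678.05
168.2 x + 305.4 y = 24089.63
Solving the 2×2 system: x ≈ 141.6, y ≈ 0.9 km.
Check against A (with the unrounded x, y): √(x²+y²) = 141.59 ≈ 141.60 km. ✓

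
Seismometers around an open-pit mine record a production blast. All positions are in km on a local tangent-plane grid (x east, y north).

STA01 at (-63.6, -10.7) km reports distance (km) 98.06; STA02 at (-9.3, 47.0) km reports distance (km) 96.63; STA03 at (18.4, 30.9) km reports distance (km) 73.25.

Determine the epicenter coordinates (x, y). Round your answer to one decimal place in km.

x ≈ 29.5 km, y ≈ -41.5 km

Circle about each station: (x + 63.6)² + (y + 10.7)² = 98.06²; (x + 9.3)² + (y − 47.0)² = 96.63²; (x − 18.4)² + (y − 30.9)² = 73.25².
Subtracting the STA01 equation from the STA02 and STA03 equations removes the quadratic terms:
108.6 x + 115.4 y = -1585.55
164.0 x + 83.2 y = 1384.12
Solving the 2×2 system: x ≈ 29.5, y ≈ -41.5 km.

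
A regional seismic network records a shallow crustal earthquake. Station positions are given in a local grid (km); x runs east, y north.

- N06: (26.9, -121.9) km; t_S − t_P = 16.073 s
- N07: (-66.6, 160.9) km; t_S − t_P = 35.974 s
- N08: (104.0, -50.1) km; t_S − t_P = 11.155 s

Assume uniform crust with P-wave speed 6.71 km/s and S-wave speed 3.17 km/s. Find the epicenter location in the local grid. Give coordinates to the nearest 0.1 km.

Distance from S−P lag: d = Δt · v_P v_S / (v_P − v_S) = Δt · (6.71·3.17)/(6.71−3.17) ≈ 6.0087·Δt.
So d_N06 = 96.58, d_N07 = 216.16, d_N08 = 67.03 km.
Circle about each station: (x − 26.9)² + (y + 121.9)² = 96.58²; (x + 66.6)² + (y − 160.9)² = 216.16²; (x − 104.0)² + (y + 50.1)² = 67.03².
Subtracting pairs of circle equations eliminates x²+y² and gives linear equations (the radical axes):
-187.0 x + 565.6 y = -22656.30
154.2 x + 143.6 y = 2577.47
Solving the 2×2 system: x ≈ 41.3, y ≈ -26.4 km.
Check against N06 (with the unrounded x, y): √((x − 26.9)²+(y + 121.9)²) = 96.58 ≈ 96.58 km. ✓

41.3 km east, -26.4 km north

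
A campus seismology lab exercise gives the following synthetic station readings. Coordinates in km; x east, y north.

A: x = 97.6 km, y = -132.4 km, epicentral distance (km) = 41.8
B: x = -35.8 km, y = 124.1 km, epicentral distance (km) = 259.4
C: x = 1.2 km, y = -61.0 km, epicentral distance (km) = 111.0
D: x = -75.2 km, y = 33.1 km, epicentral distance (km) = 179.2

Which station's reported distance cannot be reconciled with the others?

Solve using three stations at a time. Using A, B, C (subtract circle equations pairwise → linear system) gives (x, y) ≈ (107.8, -91.9).
Distances from that point to each station vs reported:
  A: calculated 41.7 vs reported 41.8 → residual 0.1 km
  B: calculated 259.4 vs reported 259.4 → residual 0.0 km
  C: calculated 111.0 vs reported 111.0 → residual 0.0 km
  D: calculated 221.6 vs reported 179.2 → residual 42.4 km
A, B, C are mutually consistent (residuals ≈ 0); D is off by 42.4 km.

D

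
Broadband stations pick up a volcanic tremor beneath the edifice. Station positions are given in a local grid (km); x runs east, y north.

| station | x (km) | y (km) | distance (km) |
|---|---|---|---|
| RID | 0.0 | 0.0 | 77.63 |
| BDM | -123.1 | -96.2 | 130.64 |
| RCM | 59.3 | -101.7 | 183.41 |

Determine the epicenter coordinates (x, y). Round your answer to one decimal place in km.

Circle about each station: x² + y² = 77.63²; (x + 123.1)² + (y + 96.2)² = 130.64²; (x − 59.3)² + (y + 101.7)² = 183.41².
Subtracting pairs of circle equations eliminates x²+y² and gives linear equations (the radical axes):
-246.2 x − 192.4 y = 13367.66
118.6 x − 203.4 y = -13753.43
Solving the 2×2 system: x ≈ -73.6, y ≈ 24.7 km.
Check against RID (with the unrounded x, y): √(x²+y²) = 77.64 ≈ 77.63 km. ✓

x ≈ -73.6 km, y ≈ 24.7 km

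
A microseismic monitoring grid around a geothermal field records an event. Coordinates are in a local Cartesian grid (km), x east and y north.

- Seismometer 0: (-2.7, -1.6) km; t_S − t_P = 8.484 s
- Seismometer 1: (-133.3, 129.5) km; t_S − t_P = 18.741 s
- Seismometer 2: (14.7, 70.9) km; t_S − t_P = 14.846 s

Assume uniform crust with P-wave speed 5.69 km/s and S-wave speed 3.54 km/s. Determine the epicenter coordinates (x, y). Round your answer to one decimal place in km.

x ≈ -74.4 km, y ≈ -35.9 km

Distance from S−P lag: d = Δt · v_P v_S / (v_P − v_S) = Δt · (5.69·3.54)/(5.69−3.54) ≈ 9.3687·Δt.
So d_Seismometer 0 = 79.48, d_Seismometer 1 = 175.58, d_Seismometer 2 = 139.09 km.
Circle about each station: (x + 2.7)² + (y + 1.6)² = 79.48²; (x + 133.3)² + (y − 129.5)² = 175.58²; (x − 14.7)² + (y − 70.9)² = 139.09².
Subtracting pairs of circle equations eliminates x²+y² and gives linear equations (the radical axes):
-261.2 x + 262.2 y = 10018.02
34.8 x + 145.0 y = -7795.91
Solving the 2×2 system: x ≈ -74.4, y ≈ -35.9 km.
Check against Seismometer 0 (with the unrounded x, y): √((x + 2.7)²+(y + 1.6)²) = 79.49 ≈ 79.48 km. ✓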